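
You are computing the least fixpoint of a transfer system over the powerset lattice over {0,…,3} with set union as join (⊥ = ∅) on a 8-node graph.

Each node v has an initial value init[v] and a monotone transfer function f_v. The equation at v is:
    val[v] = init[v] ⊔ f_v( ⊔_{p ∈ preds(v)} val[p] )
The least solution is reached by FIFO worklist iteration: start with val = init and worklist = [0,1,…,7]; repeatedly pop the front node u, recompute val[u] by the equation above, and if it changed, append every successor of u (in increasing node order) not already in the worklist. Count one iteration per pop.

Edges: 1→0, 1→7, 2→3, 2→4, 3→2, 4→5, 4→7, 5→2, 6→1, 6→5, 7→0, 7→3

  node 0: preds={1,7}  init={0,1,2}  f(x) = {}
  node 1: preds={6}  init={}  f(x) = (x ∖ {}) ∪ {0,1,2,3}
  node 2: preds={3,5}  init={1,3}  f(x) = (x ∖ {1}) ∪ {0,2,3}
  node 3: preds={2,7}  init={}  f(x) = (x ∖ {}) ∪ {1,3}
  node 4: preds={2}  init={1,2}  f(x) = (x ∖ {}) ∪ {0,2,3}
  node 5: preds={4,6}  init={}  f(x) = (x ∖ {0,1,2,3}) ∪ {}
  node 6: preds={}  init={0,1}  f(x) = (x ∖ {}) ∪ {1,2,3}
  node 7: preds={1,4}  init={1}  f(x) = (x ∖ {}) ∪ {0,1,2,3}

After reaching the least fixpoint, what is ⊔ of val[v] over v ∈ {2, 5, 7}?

{0,1,2,3}

Trace (13 dequeues):
  [1] u=0 | in {1} | out {0,1,2} | ==
  [2] u=1 | in {0,1} | out {0,1,2,3} | prev {} | push {0}
  [3] u=2 | in {} | out {0,1,2,3} | prev {1,3} | push {}
  [4] u=3 | in {0,1,2,3} | out {0,1,2,3} | prev {} | push {2}
  [5] u=4 | in {0,1,2,3} | out {0,1,2,3} | prev {1,2} | push {}
  [6] u=5 | in {0,1,2,3} | out {} | ==
  [7] u=6 | in {} | out {0,1,2,3} | prev {0,1} | push {1,5}
  [8] u=7 | in {0,1,2,3} | out {0,1,2,3} | prev {1} | push {3}
  [9] u=0 | in {0,1,2,3} | out {0,1,2} | ==
  [10] u=2 | in {0,1,2,3} | out {0,1,2,3} | ==
  [11] u=1 | in {0,1,2,3} | out {0,1,2,3} | ==
  [12] u=5 | in {0,1,2,3} | out {} | ==
  [13] u=3 | in {0,1,2,3} | out {0,1,2,3} | ==

Converged values:
  [0] {0,1,2}
  [1] {0,1,2,3}
  [2] {0,1,2,3}
  [3] {0,1,2,3}
  [4] {0,1,2,3}
  [5] {}
  [6] {0,1,2,3}
  [7] {0,1,2,3}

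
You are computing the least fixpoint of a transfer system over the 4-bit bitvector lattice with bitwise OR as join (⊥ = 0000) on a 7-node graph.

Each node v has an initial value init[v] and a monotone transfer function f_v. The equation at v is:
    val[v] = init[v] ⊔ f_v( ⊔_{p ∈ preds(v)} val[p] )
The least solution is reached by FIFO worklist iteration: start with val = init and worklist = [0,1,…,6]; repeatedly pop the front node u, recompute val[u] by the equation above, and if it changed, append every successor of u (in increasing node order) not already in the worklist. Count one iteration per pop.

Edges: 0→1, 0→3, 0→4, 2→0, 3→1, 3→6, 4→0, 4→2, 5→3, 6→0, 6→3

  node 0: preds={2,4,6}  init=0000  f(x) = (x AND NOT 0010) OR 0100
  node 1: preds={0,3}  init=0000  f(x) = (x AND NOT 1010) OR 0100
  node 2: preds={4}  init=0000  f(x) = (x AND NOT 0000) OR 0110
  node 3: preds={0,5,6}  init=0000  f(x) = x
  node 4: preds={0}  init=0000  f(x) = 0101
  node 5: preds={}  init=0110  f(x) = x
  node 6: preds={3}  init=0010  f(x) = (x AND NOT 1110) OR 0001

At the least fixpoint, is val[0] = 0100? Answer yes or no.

no

Iteration log — 15 steps:
  step 1. node 0  ⊔preds=0010  new=0100  old=0000  +wl: 
  step 2. node 1  ⊔preds=0100  new=0100  old=0000  +wl: 
  step 3. node 2  ⊔preds=0000  new=0110  old=0000  +wl: 0
  step 4. node 3  ⊔preds=0110  new=0110  old=0000  +wl: 1
  step 5. node 4  ⊔preds=0100  new=0101  old=0000  +wl: 2
  step 6. node 5  ⊔preds=0000  new=0110  stable
  step 7. node 6  ⊔preds=0110  new=0011  old=0010  +wl: 3
  step 8. node 0  ⊔preds=0111  new=0101  old=0100  +wl: 4
  step 9. node 1  ⊔preds=0111  new=0101  old=0100  +wl: 
  step 10. node 2  ⊔preds=0101  new=0111  old=0110  +wl: 0
  step 11. node 3  ⊔preds=0111  new=0111  old=0110  +wl: 1,6
  step 12. node 4  ⊔preds=0101  new=0101  stable
  step 13. node 0  ⊔preds=0111  new=0101  stable
  step 14. node 1  ⊔preds=0111  new=0101  stable
  step 15. node 6  ⊔preds=0111  new=0011  stable

Least fixpoint reached:
  node 0: 0101
  node 1: 0101
  node 2: 0111
  node 3: 0111
  node 4: 0101
  node 5: 0110
  node 6: 0011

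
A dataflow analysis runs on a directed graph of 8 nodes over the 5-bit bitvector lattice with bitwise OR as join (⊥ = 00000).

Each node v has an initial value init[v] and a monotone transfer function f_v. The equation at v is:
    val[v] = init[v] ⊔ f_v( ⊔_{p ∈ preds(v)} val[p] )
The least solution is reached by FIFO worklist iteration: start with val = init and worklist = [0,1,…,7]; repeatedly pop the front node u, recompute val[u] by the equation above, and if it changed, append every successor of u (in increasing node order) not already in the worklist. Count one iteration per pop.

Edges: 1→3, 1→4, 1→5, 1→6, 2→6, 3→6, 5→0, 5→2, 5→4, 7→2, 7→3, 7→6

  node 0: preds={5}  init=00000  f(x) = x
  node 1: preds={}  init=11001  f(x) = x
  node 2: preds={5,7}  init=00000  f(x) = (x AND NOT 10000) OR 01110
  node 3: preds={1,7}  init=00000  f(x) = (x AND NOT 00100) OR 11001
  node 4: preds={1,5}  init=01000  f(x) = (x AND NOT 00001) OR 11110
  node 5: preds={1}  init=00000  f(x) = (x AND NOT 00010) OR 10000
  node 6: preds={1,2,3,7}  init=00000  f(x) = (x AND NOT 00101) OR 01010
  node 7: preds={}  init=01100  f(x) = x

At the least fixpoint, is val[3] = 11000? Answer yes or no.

Trace (12 dequeues):
  [1] u=0 | in 00000 | out 00000 | ==
  [2] u=1 | in 00000 | out 11001 | ==
  [3] u=2 | in 01100 | out 01110 | prev 00000 | push {}
  [4] u=3 | in 11101 | out 11001 | prev 00000 | push {}
  [5] u=4 | in 11001 | out 11110 | prev 01000 | push {}
  [6] u=5 | in 11001 | out 11001 | prev 00000 | push {0,2,4}
  [7] u=6 | in 11111 | out 11010 | prev 00000 | push {}
  [8] u=7 | in 00000 | out 01100 | ==
  [9] u=0 | in 11001 | out 11001 | prev 00000 | push {}
  [10] u=2 | in 11101 | out 01111 | prev 01110 | push {6}
  [11] u=4 | in 11001 | out 11110 | ==
  [12] u=6 | in 11111 | out 11010 | ==

Converged values:
  [0] 11001
  [1] 11001
  [2] 01111
  [3] 11001
  [4] 11110
  [5] 11001
  [6] 11010
  [7] 01100

no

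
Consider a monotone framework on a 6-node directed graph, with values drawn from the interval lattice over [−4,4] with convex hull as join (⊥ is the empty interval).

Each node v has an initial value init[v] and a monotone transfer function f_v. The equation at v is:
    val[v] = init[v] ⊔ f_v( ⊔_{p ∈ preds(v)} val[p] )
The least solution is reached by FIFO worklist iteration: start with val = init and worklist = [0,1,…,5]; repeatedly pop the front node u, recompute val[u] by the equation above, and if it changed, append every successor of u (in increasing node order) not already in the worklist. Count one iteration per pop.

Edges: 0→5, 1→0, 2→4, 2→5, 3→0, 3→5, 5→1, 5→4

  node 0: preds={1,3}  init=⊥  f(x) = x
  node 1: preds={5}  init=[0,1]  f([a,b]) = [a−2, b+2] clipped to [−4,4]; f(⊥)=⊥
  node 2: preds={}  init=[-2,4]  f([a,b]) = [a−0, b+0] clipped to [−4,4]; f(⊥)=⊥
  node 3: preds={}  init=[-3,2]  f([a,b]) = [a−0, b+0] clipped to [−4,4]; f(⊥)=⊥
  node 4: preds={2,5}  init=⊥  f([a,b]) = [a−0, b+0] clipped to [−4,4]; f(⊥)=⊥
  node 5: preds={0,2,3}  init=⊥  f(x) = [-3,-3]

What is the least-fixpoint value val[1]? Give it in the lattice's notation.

Iteration log — 10 steps:
  step 1. node 0  ⊔preds=[-3,2]  new=[-3,2]  old=⊥  +wl: 
  step 2. node 1  ⊔preds=⊥  new=[0,1]  stable
  step 3. node 2  ⊔preds=⊥  new=[-2,4]  stable
  step 4. node 3  ⊔preds=⊥  new=[-3,2]  stable
  step 5. node 4  ⊔preds=[-2,4]  new=[-2,4]  old=⊥  +wl: 
  step 6. node 5  ⊔preds=[-3,4]  new=[-3,-3]  old=⊥  +wl: 1,4
  step 7. node 1  ⊔preds=[-3,-3]  new=[-4,1]  old=[0,1]  +wl: 0
  step 8. node 4  ⊔preds=[-3,4]  new=[-3,4]  old=[-2,4]  +wl: 
  step 9. node 0  ⊔preds=[-4,2]  new=[-4,2]  old=[-3,2]  +wl: 5
  step 10. node 5  ⊔preds=[-4,4]  new=[-3,-3]  stable

Least fixpoint reached:
  node 0: [-4,2]
  node 1: [-4,1]
  node 2: [-2,4]
  node 3: [-3,2]
  node 4: [-3,4]
  node 5: [-3,-3]

[-4,1]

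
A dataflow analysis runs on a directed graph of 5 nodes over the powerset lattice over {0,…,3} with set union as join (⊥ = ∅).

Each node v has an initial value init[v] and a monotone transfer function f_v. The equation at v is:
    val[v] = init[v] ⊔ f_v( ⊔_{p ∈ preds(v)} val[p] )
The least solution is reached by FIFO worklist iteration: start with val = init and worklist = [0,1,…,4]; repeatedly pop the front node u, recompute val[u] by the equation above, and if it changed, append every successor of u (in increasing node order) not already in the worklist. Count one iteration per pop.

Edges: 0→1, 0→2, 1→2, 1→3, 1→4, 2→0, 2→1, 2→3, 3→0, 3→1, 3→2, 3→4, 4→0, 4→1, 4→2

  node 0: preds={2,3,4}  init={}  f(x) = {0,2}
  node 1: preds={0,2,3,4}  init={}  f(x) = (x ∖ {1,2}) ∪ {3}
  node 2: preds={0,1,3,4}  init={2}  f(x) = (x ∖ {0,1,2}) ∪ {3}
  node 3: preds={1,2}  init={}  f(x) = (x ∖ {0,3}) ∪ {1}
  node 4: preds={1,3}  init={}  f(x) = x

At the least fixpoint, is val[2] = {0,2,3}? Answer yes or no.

no

Iteration log — 8 steps:
  step 1. node 0  ⊔preds={2}  new={0,2}  old={}  +wl: 
  step 2. node 1  ⊔preds={0,2}  new={0,3}  old={}  +wl: 
  step 3. node 2  ⊔preds={0,2,3}  new={2,3}  old={2}  +wl: 0,1
  step 4. node 3  ⊔preds={0,2,3}  new={1,2}  old={}  +wl: 2
  step 5. node 4  ⊔preds={0,1,2,3}  new={0,1,2,3}  old={}  +wl: 
  step 6. node 0  ⊔preds={0,1,2,3}  new={0,2}  stable
  step 7. node 1  ⊔preds={0,1,2,3}  new={0,3}  stable
  step 8. node 2  ⊔preds={0,1,2,3}  new={2,3}  stable

Least fixpoint reached:
  node 0: {0,2}
  node 1: {0,3}
  node 2: {2,3}
  node 3: {1,2}
  node 4: {0,1,2,3}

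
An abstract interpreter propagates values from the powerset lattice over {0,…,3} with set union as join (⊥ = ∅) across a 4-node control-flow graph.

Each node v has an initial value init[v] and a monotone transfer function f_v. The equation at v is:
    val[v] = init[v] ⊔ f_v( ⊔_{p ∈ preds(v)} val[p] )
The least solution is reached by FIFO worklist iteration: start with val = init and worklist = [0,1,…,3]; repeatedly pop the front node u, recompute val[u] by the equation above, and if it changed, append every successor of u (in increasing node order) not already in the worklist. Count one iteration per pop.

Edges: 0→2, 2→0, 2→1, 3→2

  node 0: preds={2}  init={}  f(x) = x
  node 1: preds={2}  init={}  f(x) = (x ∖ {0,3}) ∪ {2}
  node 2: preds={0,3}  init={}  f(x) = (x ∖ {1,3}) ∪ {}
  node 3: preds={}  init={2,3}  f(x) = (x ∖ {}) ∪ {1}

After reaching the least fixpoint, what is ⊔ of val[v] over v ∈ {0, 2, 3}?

{1,2,3}

Worklist (7 pops):
  #1 pop 0: in={} → {} (no change)
  #2 pop 1: in={} → {2} (was {}); enqueue []
  #3 pop 2: in={2,3} → {2} (was {}); enqueue [0,1]
  #4 pop 3: in={} → {1,2,3} (was {2,3}); enqueue [2]
  #5 pop 0: in={2} → {2} (was {}); enqueue []
  #6 pop 1: in={2} → {2} (no change)
  #7 pop 2: in={1,2,3} → {2} (no change)

Fixpoint:
  val[0] = {2}
  val[1] = {2}
  val[2] = {2}
  val[3] = {1,2,3}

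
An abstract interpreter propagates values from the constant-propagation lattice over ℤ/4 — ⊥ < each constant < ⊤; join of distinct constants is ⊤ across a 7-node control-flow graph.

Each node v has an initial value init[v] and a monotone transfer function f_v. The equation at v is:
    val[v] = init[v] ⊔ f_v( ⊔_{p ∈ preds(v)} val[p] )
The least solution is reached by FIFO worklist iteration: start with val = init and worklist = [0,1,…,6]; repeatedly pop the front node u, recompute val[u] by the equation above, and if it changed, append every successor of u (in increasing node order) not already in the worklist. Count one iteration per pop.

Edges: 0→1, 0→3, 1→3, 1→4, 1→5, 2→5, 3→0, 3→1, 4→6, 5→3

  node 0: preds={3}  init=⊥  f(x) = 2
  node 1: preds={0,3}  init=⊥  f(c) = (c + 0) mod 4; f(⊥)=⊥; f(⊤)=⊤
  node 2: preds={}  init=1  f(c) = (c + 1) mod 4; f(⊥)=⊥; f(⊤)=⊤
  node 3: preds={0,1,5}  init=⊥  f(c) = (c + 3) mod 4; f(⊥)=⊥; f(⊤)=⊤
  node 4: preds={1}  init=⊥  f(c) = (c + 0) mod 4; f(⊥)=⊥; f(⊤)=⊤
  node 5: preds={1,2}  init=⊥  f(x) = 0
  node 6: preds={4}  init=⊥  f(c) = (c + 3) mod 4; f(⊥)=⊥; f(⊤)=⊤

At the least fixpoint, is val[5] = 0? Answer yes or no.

yes

Trace (15 dequeues):
  [1] u=0 | in ⊥ | out 2 | prev ⊥ | push {}
  [2] u=1 | in 2 | out 2 | prev ⊥ | push {}
  [3] u=2 | in ⊥ | out 1 | ==
  [4] u=3 | in 2 | out 1 | prev ⊥ | push {0,1}
  [5] u=4 | in 2 | out 2 | prev ⊥ | push {}
  [6] u=5 | in ⊤ | out 0 | prev ⊥ | push {3}
  [7] u=6 | in 2 | out 1 | prev ⊥ | push {}
  [8] u=0 | in 1 | out 2 | ==
  [9] u=1 | in ⊤ | out ⊤ | prev 2 | push {4,5}
  [10] u=3 | in ⊤ | out ⊤ | prev 1 | push {0,1}
  [11] u=4 | in ⊤ | out ⊤ | prev 2 | push {6}
  [12] u=5 | in ⊤ | out 0 | ==
  [13] u=0 | in ⊤ | out 2 | ==
  [14] u=1 | in ⊤ | out ⊤ | ==
  [15] u=6 | in ⊤ | out ⊤ | prev 1 | push {}

Converged values:
  [0] 2
  [1] ⊤
  [2] 1
  [3] ⊤
  [4] ⊤
  [5] 0
  [6] ⊤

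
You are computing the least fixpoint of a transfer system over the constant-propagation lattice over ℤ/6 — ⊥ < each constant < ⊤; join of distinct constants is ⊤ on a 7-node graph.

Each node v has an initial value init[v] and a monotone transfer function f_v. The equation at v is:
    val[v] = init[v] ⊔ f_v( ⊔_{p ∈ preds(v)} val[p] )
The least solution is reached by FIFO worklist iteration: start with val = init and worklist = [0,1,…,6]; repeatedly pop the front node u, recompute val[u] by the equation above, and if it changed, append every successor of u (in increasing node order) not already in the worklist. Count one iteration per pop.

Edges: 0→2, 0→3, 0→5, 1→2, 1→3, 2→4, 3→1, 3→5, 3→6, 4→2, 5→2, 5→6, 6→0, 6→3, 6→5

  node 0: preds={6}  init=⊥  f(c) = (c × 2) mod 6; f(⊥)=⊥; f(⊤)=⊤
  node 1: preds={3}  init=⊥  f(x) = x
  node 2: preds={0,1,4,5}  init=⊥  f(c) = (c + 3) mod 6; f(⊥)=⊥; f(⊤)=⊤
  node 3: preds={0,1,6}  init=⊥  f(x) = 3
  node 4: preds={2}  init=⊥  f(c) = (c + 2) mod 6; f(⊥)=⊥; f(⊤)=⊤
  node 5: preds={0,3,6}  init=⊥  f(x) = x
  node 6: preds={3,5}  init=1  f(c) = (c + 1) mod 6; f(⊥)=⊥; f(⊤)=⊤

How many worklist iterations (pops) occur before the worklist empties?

14

Iteration log — 14 steps:
  step 1. node 0  ⊔preds=1  new=2  old=⊥  +wl: 
  step 2. node 1  ⊔preds=⊥  new=⊥  stable
  step 3. node 2  ⊔preds=2  new=5  old=⊥  +wl: 
  step 4. node 3  ⊔preds=⊤  new=3  old=⊥  +wl: 1
  step 5. node 4  ⊔preds=5  new=1  old=⊥  +wl: 2
  step 6. node 5  ⊔preds=⊤  new=⊤  old=⊥  +wl: 
  step 7. node 6  ⊔preds=⊤  new=⊤  old=1  +wl: 0,3,5
  step 8. node 1  ⊔preds=3  new=3  old=⊥  +wl: 
  step 9. node 2  ⊔preds=⊤  new=⊤  old=5  +wl: 4
  step 10. node 0  ⊔preds=⊤  new=⊤  old=2  +wl: 2
  step 11. node 3  ⊔preds=⊤  new=3  stable
  step 12. node 5  ⊔preds=⊤  new=⊤  stable
  step 13. node 4  ⊔preds=⊤  new=⊤  old=1  +wl: 
  step 14. node 2  ⊔preds=⊤  new=⊤  stable

Least fixpoint reached:
  node 0: ⊤
  node 1: 3
  node 2: ⊤
  node 3: 3
  node 4: ⊤
  node 5: ⊤
  node 6: ⊤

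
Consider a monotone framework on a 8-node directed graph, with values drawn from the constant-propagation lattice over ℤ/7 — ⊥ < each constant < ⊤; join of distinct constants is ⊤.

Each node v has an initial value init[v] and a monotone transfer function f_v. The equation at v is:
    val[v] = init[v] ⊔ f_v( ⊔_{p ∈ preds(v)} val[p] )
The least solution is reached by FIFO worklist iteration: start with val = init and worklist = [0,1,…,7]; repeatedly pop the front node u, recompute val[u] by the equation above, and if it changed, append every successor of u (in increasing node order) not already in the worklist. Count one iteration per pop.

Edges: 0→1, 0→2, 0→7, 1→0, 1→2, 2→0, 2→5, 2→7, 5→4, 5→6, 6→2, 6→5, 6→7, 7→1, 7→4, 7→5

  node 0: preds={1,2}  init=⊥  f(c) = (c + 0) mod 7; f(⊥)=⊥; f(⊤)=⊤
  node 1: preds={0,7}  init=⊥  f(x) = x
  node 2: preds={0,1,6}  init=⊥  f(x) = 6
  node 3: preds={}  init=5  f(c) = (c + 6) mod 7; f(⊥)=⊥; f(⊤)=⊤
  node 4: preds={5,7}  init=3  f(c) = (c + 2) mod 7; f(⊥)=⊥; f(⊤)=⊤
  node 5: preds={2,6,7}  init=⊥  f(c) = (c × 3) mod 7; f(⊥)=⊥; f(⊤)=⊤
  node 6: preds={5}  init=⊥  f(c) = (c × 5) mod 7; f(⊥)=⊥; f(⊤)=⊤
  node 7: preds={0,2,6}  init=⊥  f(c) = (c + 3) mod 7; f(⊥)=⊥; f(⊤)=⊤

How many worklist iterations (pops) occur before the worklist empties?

23

Trace (23 dequeues):
  [1] u=0 | in ⊥ | out ⊥ | ==
  [2] u=1 | in ⊥ | out ⊥ | ==
  [3] u=2 | in ⊥ | out 6 | prev ⊥ | push {0}
  [4] u=3 | in ⊥ | out 5 | ==
  [5] u=4 | in ⊥ | out 3 | ==
  [6] u=5 | in 6 | out 4 | prev ⊥ | push {4}
  [7] u=6 | in 4 | out 6 | prev ⊥ | push {2,5}
  [8] u=7 | in 6 | out 2 | prev ⊥ | push {1}
  [9] u=0 | in 6 | out 6 | prev ⊥ | push {7}
  [10] u=4 | in ⊤ | out ⊤ | prev 3 | push {}
  [11] u=2 | in 6 | out 6 | ==
  [12] u=5 | in ⊤ | out ⊤ | prev 4 | push {4,6}
  [13] u=1 | in ⊤ | out ⊤ | prev ⊥ | push {0,2}
  [14] u=7 | in 6 | out 2 | ==
  [15] u=4 | in ⊤ | out ⊤ | ==
  [16] u=6 | in ⊤ | out ⊤ | prev 6 | push {5,7}
  [17] u=0 | in ⊤ | out ⊤ | prev 6 | push {1}
  [18] u=2 | in ⊤ | out 6 | ==
  [19] u=5 | in ⊤ | out ⊤ | ==
  [20] u=7 | in ⊤ | out ⊤ | prev 2 | push {4,5}
  [21] u=1 | in ⊤ | out ⊤ | ==
  [22] u=4 | in ⊤ | out ⊤ | ==
  [23] u=5 | in ⊤ | out ⊤ | ==

Converged values:
  [0] ⊤
  [1] ⊤
  [2] 6
  [3] 5
  [4] ⊤
  [5] ⊤
  [6] ⊤
  [7] ⊤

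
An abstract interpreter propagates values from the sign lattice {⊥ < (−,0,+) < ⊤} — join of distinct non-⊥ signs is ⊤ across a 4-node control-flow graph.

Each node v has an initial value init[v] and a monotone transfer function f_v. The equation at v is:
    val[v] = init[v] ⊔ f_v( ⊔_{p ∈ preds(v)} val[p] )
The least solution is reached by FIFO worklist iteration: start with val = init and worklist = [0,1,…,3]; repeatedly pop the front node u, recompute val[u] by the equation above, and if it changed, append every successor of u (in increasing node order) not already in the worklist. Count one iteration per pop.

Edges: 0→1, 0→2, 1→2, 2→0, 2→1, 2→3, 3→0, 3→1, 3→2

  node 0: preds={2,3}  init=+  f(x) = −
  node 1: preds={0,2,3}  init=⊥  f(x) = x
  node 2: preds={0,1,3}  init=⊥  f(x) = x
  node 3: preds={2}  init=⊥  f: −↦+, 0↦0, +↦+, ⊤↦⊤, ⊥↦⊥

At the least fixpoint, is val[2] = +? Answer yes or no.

Iteration log — 7 steps:
  step 1. node 0  ⊔preds=⊥  new=⊤  old=+  +wl: 
  step 2. node 1  ⊔preds=⊤  new=⊤  old=⊥  +wl: 
  step 3. node 2  ⊔preds=⊤  new=⊤  old=⊥  +wl: 0,1
  step 4. node 3  ⊔preds=⊤  new=⊤  old=⊥  +wl: 2
  step 5. node 0  ⊔preds=⊤  new=⊤  stable
  step 6. node 1  ⊔preds=⊤  new=⊤  stable
  step 7. node 2  ⊔preds=⊤  new=⊤  stable

Least fixpoint reached:
  node 0: ⊤
  node 1: ⊤
  node 2: ⊤
  node 3: ⊤

no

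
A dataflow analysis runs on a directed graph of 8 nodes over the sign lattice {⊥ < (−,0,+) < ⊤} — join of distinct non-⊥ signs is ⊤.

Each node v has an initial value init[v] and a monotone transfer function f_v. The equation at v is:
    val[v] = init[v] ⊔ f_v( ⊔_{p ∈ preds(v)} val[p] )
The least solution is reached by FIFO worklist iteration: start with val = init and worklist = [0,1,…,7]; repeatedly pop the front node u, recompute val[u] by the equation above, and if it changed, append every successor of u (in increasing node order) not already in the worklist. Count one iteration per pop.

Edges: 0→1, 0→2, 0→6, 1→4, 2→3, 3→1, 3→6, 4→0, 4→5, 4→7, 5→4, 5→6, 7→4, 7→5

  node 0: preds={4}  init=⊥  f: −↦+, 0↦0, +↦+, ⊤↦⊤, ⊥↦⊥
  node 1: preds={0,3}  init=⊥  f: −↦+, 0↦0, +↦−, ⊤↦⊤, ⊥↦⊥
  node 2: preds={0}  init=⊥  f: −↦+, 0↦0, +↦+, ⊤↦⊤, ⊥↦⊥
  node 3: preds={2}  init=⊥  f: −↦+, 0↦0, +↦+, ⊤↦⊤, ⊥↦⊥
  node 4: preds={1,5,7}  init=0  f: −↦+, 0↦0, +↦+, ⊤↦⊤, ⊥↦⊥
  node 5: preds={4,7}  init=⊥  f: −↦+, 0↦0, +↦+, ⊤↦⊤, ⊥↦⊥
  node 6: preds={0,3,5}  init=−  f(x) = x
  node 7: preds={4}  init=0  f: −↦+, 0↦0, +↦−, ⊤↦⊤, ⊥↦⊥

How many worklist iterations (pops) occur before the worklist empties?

Iteration log — 10 steps:
  step 1. node 0  ⊔preds=0  new=0  old=⊥  +wl: 
  step 2. node 1  ⊔preds=0  new=0  old=⊥  +wl: 
  step 3. node 2  ⊔preds=0  new=0  old=⊥  +wl: 
  step 4. node 3  ⊔preds=0  new=0  old=⊥  +wl: 1
  step 5. node 4  ⊔preds=0  new=0  stable
  step 6. node 5  ⊔preds=0  new=0  old=⊥  +wl: 4
  step 7. node 6  ⊔preds=0  new=⊤  old=−  +wl: 
  step 8. node 7  ⊔preds=0  new=0  stable
  step 9. node 1  ⊔preds=0  new=0  stable
  step 10. node 4  ⊔preds=0  new=0  stable

Least fixpoint reached:
  node 0: 0
  node 1: 0
  node 2: 0
  node 3: 0
  node 4: 0
  node 5: 0
  node 6: ⊤
  node 7: 0

10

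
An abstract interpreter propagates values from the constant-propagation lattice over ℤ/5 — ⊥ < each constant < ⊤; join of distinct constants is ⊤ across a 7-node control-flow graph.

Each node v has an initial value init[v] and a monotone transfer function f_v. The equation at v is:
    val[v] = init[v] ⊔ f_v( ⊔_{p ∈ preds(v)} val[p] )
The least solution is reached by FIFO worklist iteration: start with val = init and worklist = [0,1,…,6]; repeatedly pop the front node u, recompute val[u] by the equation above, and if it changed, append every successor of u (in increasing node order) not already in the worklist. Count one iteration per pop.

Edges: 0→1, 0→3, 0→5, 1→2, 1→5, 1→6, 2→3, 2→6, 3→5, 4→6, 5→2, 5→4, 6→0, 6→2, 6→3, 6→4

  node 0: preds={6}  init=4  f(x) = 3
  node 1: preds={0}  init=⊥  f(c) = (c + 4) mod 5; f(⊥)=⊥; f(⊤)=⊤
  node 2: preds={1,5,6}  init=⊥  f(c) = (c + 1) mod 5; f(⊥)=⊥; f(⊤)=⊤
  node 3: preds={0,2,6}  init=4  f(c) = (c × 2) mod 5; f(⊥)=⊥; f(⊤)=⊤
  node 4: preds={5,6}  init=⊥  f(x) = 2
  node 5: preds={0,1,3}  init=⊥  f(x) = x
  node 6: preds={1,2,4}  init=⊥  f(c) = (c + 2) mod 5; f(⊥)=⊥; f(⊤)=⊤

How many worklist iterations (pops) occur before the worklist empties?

11

Iteration log — 11 steps:
  step 1. node 0  ⊔preds=⊥  new=⊤  old=4  +wl: 
  step 2. node 1  ⊔preds=⊤  new=⊤  old=⊥  +wl: 
  step 3. node 2  ⊔preds=⊤  new=⊤  old=⊥  +wl: 
  step 4. node 3  ⊔preds=⊤  new=⊤  old=4  +wl: 
  step 5. node 4  ⊔preds=⊥  new=2  old=⊥  +wl: 
  step 6. node 5  ⊔preds=⊤  new=⊤  old=⊥  +wl: 2,4
  step 7. node 6  ⊔preds=⊤  new=⊤  old=⊥  +wl: 0,3
  step 8. node 2  ⊔preds=⊤  new=⊤  stable
  step 9. node 4  ⊔preds=⊤  new=2  stable
  step 10. node 0  ⊔preds=⊤  new=⊤  stable
  step 11. node 3  ⊔preds=⊤  new=⊤  stable

Least fixpoint reached:
  node 0: ⊤
  node 1: ⊤
  node 2: ⊤
  node 3: ⊤
  node 4: 2
  node 5: ⊤
  node 6: ⊤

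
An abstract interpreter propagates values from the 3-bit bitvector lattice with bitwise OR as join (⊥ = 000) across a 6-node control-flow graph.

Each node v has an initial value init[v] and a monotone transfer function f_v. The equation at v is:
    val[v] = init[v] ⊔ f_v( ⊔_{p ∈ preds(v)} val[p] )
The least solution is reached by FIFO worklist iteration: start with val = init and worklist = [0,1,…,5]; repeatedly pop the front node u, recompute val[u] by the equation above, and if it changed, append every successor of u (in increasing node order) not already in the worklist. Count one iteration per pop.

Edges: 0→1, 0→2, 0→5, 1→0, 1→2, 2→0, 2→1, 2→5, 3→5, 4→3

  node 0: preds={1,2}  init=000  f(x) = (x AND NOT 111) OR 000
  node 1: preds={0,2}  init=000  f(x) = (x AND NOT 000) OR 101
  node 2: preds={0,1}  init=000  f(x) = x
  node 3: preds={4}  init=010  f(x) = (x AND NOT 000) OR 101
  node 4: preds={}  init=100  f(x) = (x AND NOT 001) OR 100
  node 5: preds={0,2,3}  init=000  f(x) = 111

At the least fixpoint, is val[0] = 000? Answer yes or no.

yes

Worklist (8 pops):
  #1 pop 0: in=000 → 000 (no change)
  #2 pop 1: in=000 → 101 (was 000); enqueue [0]
  #3 pop 2: in=101 → 101 (was 000); enqueue [1]
  #4 pop 3: in=100 → 111 (was 010); enqueue []
  #5 pop 4: in=000 → 100 (no change)
  #6 pop 5: in=111 → 111 (was 000); enqueue []
  #7 pop 0: in=101 → 000 (no change)
  #8 pop 1: in=101 → 101 (no change)

Fixpoint:
  val[0] = 000
  val[1] = 101
  val[2] = 101
  val[3] = 111
  val[4] = 100
  val[5] = 111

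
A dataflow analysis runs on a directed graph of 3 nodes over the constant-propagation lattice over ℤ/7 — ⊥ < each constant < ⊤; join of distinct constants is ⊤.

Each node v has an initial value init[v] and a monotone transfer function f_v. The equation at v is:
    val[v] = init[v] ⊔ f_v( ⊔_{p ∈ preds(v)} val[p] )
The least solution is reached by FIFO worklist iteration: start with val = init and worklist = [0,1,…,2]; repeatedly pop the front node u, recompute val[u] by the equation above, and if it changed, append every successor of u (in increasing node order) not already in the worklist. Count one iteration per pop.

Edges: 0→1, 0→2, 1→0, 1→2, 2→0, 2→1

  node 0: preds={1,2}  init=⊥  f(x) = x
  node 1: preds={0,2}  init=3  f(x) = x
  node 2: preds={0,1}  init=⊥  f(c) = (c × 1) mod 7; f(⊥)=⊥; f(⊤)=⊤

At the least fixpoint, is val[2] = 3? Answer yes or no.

yes

Trace (5 dequeues):
  [1] u=0 | in 3 | out 3 | prev ⊥ | push {}
  [2] u=1 | in 3 | out 3 | ==
  [3] u=2 | in 3 | out 3 | prev ⊥ | push {0,1}
  [4] u=0 | in 3 | out 3 | ==
  [5] u=1 | in 3 | out 3 | ==

Converged values:
  [0] 3
  [1] 3
  [2] 3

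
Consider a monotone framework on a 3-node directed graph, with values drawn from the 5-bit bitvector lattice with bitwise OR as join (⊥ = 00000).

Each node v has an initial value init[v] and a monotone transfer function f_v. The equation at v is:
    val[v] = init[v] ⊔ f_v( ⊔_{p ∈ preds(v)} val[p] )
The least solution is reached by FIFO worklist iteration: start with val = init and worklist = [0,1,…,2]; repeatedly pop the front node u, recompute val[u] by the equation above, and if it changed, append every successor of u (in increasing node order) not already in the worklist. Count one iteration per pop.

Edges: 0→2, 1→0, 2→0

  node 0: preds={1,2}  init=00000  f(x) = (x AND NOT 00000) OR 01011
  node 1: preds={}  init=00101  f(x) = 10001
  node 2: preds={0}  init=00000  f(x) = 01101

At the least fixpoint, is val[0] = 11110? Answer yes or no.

Trace (5 dequeues):
  [1] u=0 | in 00101 | out 01111 | prev 00000 | push {}
  [2] u=1 | in 00000 | out 10101 | prev 00101 | push {0}
  [3] u=2 | in 01111 | out 01101 | prev 00000 | push {}
  [4] u=0 | in 11101 | out 11111 | prev 01111 | push {2}
  [5] u=2 | in 11111 | out 01101 | ==

Converged values:
  [0] 11111
  [1] 10101
  [2] 01101

no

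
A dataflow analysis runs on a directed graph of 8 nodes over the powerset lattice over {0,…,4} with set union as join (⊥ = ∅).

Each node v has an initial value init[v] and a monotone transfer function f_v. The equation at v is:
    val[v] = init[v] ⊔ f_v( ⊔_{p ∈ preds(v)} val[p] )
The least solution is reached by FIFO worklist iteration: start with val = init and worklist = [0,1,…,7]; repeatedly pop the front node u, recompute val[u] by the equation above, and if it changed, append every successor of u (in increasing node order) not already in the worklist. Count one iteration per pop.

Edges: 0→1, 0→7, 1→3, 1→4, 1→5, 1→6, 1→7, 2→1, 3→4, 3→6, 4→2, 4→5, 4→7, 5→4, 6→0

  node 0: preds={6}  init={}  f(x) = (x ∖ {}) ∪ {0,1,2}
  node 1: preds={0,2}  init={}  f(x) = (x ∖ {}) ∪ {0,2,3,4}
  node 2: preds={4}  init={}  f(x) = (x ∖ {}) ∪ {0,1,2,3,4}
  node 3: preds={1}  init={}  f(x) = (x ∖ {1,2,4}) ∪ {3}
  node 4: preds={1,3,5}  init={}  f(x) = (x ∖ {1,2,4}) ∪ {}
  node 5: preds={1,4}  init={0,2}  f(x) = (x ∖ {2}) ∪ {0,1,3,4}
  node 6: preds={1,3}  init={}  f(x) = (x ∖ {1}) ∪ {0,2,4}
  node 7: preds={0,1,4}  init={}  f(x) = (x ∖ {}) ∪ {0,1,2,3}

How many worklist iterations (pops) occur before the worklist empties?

Trace (14 dequeues):
  [1] u=0 | in {} | out {0,1,2} | prev {} | push {}
  [2] u=1 | in {0,1,2} | out {0,1,2,3,4} | prev {} | push {}
  [3] u=2 | in {} | out {0,1,2,3,4} | prev {} | push {1}
  [4] u=3 | in {0,1,2,3,4} | out {0,3} | prev {} | push {}
  [5] u=4 | in {0,1,2,3,4} | out {0,3} | prev {} | push {2}
  [6] u=5 | in {0,1,2,3,4} | out {0,1,2,3,4} | prev {0,2} | push {4}
  [7] u=6 | in {0,1,2,3,4} | out {0,2,3,4} | prev {} | push {0}
  [8] u=7 | in {0,1,2,3,4} | out {0,1,2,3,4} | prev {} | push {}
  [9] u=1 | in {0,1,2,3,4} | out {0,1,2,3,4} | ==
  [10] u=2 | in {0,3} | out {0,1,2,3,4} | ==
  [11] u=4 | in {0,1,2,3,4} | out {0,3} | ==
  [12] u=0 | in {0,2,3,4} | out {0,1,2,3,4} | prev {0,1,2} | push {1,7}
  [13] u=1 | in {0,1,2,3,4} | out {0,1,2,3,4} | ==
  [14] u=7 | in {0,1,2,3,4} | out {0,1,2,3,4} | ==

Converged values:
  [0] {0,1,2,3,4}
  [1] {0,1,2,3,4}
  [2] {0,1,2,3,4}
  [3] {0,3}
  [4] {0,3}
  [5] {0,1,2,3,4}
  [6] {0,2,3,4}
  [7] {0,1,2,3,4}

14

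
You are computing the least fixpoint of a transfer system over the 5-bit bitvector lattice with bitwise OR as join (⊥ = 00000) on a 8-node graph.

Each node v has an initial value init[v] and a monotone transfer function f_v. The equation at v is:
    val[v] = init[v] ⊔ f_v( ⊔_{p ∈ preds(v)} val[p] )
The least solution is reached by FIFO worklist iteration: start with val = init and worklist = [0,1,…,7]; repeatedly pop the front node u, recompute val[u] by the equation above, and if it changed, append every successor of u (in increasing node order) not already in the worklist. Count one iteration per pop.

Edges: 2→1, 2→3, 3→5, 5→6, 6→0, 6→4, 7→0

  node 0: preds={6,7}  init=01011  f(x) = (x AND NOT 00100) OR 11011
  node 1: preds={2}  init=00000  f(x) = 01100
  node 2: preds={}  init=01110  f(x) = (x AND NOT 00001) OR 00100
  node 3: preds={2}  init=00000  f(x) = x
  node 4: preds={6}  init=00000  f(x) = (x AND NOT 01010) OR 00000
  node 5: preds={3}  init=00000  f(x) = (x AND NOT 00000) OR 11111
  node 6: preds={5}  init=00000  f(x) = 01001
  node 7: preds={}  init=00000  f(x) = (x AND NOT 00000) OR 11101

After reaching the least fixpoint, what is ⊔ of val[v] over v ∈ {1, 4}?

Trace (10 dequeues):
  [1] u=0 | in 00000 | out 11011 | prev 01011 | push {}
  [2] u=1 | in 01110 | out 01100 | prev 00000 | push {}
  [3] u=2 | in 00000 | out 01110 | ==
  [4] u=3 | in 01110 | out 01110 | prev 00000 | push {}
  [5] u=4 | in 00000 | out 00000 | ==
  [6] u=5 | in 01110 | out 11111 | prev 00000 | push {}
  [7] u=6 | in 11111 | out 01001 | prev 00000 | push {0,4}
  [8] u=7 | in 00000 | out 11101 | prev 00000 | push {}
  [9] u=0 | in 11101 | out 11011 | ==
  [10] u=4 | in 01001 | out 00001 | prev 00000 | push {}

Converged values:
  [0] 11011
  [1] 01100
  [2] 01110
  [3] 01110
  [4] 00001
  [5] 11111
  [6] 01001
  [7] 11101

01101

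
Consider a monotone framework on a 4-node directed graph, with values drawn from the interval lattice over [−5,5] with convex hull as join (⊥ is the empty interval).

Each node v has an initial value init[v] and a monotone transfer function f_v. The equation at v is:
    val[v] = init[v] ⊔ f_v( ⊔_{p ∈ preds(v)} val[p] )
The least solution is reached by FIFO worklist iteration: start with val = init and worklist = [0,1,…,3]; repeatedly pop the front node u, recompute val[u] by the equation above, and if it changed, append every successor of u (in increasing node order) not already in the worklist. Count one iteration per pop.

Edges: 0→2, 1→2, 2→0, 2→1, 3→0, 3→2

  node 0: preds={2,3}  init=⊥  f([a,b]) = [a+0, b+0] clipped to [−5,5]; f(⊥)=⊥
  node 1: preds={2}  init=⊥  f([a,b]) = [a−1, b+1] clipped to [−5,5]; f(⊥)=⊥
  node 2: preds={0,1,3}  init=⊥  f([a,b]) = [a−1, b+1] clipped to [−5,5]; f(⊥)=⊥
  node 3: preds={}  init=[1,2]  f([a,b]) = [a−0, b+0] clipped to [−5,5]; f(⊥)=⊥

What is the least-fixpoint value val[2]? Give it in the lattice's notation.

[-5,5]

Trace (16 dequeues):
  [1] u=0 | in [1,2] | out [1,2] | prev ⊥ | push {}
  [2] u=1 | in ⊥ | out ⊥ | ==
  [3] u=2 | in [1,2] | out [0,3] | prev ⊥ | push {0,1}
  [4] u=3 | in ⊥ | out [1,2] | ==
  [5] u=0 | in [0,3] | out [0,3] | prev [1,2] | push {2}
  [6] u=1 | in [0,3] | out [-1,4] | prev ⊥ | push {}
  [7] u=2 | in [-1,4] | out [-2,5] | prev [0,3] | push {0,1}
  [8] u=0 | in [-2,5] | out [-2,5] | prev [0,3] | push {2}
  [9] u=1 | in [-2,5] | out [-3,5] | prev [-1,4] | push {}
  [10] u=2 | in [-3,5] | out [-4,5] | prev [-2,5] | push {0,1}
  [11] u=0 | in [-4,5] | out [-4,5] | prev [-2,5] | push {2}
  [12] u=1 | in [-4,5] | out [-5,5] | prev [-3,5] | push {}
  [13] u=2 | in [-5,5] | out [-5,5] | prev [-4,5] | push {0,1}
  [14] u=0 | in [-5,5] | out [-5,5] | prev [-4,5] | push {2}
  [15] u=1 | in [-5,5] | out [-5,5] | ==
  [16] u=2 | in [-5,5] | out [-5,5] | ==

Converged values:
  [0] [-5,5]
  [1] [-5,5]
  [2] [-5,5]
  [3] [1,2]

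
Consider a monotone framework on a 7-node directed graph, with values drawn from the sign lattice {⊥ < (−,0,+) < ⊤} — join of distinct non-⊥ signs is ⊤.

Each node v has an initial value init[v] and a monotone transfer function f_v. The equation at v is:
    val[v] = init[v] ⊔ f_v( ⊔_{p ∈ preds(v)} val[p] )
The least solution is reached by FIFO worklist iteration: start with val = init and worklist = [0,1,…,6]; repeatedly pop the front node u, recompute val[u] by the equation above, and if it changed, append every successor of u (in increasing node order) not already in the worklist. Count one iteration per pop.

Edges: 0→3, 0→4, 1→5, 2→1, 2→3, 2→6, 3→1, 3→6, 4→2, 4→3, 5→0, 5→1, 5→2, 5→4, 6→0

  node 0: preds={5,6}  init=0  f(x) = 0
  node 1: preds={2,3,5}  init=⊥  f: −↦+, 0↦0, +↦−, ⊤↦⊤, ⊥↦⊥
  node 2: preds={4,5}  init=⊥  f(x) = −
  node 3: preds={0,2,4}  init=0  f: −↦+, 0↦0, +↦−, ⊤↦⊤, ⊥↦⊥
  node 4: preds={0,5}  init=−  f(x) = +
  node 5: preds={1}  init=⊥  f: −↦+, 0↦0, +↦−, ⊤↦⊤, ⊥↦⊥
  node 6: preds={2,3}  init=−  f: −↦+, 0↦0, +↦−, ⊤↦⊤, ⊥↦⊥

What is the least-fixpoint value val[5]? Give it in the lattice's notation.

Iteration log — 17 steps:
  step 1. node 0  ⊔preds=−  new=0  stable
  step 2. node 1  ⊔preds=0  new=0  old=⊥  +wl: 
  step 3. node 2  ⊔preds=−  new=−  old=⊥  +wl: 1
  step 4. node 3  ⊔preds=⊤  new=⊤  old=0  +wl: 
  step 5. node 4  ⊔preds=0  new=⊤  old=−  +wl: 2,3
  step 6. node 5  ⊔preds=0  new=0  old=⊥  +wl: 0,4
  step 7. node 6  ⊔preds=⊤  new=⊤  old=−  +wl: 
  step 8. node 1  ⊔preds=⊤  new=⊤  old=0  +wl: 5
  step 9. node 2  ⊔preds=⊤  new=−  stable
  step 10. node 3  ⊔preds=⊤  new=⊤  stable
  step 11. node 0  ⊔preds=⊤  new=0  stable
  step 12. node 4  ⊔preds=0  new=⊤  stable
  step 13. node 5  ⊔preds=⊤  new=⊤  old=0  +wl: 0,1,2,4
  step 14. node 0  ⊔preds=⊤  new=0  stable
  step 15. node 1  ⊔preds=⊤  new=⊤  stable
  step 16. node 2  ⊔preds=⊤  new=−  stable
  step 17. node 4  ⊔preds=⊤  new=⊤  stable

Least fixpoint reached:
  node 0: 0
  node 1: ⊤
  node 2: −
  node 3: ⊤
  node 4: ⊤
  node 5: ⊤
  node 6: ⊤

⊤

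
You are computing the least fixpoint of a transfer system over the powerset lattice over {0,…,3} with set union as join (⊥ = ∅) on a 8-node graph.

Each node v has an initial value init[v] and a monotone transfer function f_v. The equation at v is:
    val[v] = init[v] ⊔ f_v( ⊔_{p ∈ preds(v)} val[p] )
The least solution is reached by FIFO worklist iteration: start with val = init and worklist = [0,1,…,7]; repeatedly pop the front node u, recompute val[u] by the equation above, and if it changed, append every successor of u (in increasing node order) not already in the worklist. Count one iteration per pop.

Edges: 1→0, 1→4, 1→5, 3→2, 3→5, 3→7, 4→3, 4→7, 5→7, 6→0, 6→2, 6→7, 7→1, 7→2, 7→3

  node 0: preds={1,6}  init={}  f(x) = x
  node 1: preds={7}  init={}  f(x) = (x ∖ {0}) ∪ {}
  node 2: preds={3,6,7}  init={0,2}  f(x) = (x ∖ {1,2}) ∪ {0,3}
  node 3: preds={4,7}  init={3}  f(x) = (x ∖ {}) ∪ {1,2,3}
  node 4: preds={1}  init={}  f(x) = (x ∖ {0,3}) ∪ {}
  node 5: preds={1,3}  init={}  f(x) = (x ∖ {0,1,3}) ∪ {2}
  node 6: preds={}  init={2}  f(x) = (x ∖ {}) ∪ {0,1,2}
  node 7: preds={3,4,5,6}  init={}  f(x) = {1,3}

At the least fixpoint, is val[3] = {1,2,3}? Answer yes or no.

yes

Trace (17 dequeues):
  [1] u=0 | in {2} | out {2} | prev {} | push {}
  [2] u=1 | in {} | out {} | ==
  [3] u=2 | in {2,3} | out {0,2,3} | prev {0,2} | push {}
  [4] u=3 | in {} | out {1,2,3} | prev {3} | push {2}
  [5] u=4 | in {} | out {} | ==
  [6] u=5 | in {1,2,3} | out {2} | prev {} | push {}
  [7] u=6 | in {} | out {0,1,2} | prev {2} | push {0}
  [8] u=7 | in {0,1,2,3} | out {1,3} | prev {} | push {1,3}
  [9] u=2 | in {0,1,2,3} | out {0,2,3} | ==
  [10] u=0 | in {0,1,2} | out {0,1,2} | prev {2} | push {}
  [11] u=1 | in {1,3} | out {1,3} | prev {} | push {0,4,5}
  [12] u=3 | in {1,3} | out {1,2,3} | ==
  [13] u=0 | in {0,1,2,3} | out {0,1,2,3} | prev {0,1,2} | push {}
  [14] u=4 | in {1,3} | out {1} | prev {} | push {3,7}
  [15] u=5 | in {1,2,3} | out {2} | ==
  [16] u=3 | in {1,3} | out {1,2,3} | ==
  [17] u=7 | in {0,1,2,3} | out {1,3} | ==

Converged values:
  [0] {0,1,2,3}
  [1] {1,3}
  [2] {0,2,3}
  [3] {1,2,3}
  [4] {1}
  [5] {2}
  [6] {0,1,2}
  [7] {1,3}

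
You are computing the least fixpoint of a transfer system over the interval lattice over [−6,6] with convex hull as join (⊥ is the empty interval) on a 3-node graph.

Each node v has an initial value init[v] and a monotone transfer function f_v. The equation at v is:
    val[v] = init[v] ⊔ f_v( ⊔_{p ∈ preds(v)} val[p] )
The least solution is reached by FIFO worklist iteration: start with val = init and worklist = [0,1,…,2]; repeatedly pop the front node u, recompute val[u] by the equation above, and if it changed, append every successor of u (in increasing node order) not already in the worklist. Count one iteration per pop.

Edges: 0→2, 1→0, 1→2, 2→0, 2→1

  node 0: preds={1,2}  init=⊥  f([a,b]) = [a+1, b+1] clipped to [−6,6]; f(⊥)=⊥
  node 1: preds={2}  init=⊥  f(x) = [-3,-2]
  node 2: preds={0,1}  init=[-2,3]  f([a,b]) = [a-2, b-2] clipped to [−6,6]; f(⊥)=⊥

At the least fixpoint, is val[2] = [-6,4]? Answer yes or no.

Trace (9 dequeues):
  [1] u=0 | in [-2,3] | out [-1,4] | prev ⊥ | push {}
  [2] u=1 | in [-2,3] | out [-3,-2] | prev ⊥ | push {0}
  [3] u=2 | in [-3,4] | out [-5,3] | prev [-2,3] | push {1}
  [4] u=0 | in [-5,3] | out [-4,4] | prev [-1,4] | push {2}
  [5] u=1 | in [-5,3] | out [-3,-2] | ==
  [6] u=2 | in [-4,4] | out [-6,3] | prev [-5,3] | push {0,1}
  [7] u=0 | in [-6,3] | out [-5,4] | prev [-4,4] | push {2}
  [8] u=1 | in [-6,3] | out [-3,-2] | ==
  [9] u=2 | in [-5,4] | out [-6,3] | ==

Converged values:
  [0] [-5,4]
  [1] [-3,-2]
  [2] [-6,3]

no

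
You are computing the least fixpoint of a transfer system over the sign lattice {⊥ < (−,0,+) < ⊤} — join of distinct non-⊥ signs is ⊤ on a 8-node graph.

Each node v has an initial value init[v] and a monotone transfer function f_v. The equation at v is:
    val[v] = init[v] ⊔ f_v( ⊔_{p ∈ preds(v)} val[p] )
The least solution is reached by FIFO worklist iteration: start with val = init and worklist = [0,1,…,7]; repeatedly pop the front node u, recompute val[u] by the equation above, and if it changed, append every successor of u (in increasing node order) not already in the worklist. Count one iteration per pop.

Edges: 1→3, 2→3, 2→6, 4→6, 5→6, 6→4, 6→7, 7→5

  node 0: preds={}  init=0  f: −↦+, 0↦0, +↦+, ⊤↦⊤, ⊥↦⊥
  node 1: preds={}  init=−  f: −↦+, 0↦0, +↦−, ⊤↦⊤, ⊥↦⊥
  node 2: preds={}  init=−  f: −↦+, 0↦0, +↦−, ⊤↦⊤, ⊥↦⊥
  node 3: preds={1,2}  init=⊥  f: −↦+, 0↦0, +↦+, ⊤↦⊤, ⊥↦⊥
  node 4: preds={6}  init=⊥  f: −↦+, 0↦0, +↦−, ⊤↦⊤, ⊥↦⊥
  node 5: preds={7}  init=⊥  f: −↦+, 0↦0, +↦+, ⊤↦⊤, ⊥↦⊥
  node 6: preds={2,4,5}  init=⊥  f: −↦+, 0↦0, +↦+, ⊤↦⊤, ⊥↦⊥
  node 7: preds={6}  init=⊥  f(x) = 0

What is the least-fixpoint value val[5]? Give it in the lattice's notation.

0

Worklist (14 pops):
  #1 pop 0: in=⊥ → 0 (no change)
  #2 pop 1: in=⊥ → − (no change)
  #3 pop 2: in=⊥ → − (no change)
  #4 pop 3: in=− → + (was ⊥); enqueue []
  #5 pop 4: in=⊥ → ⊥ (no change)
  #6 pop 5: in=⊥ → ⊥ (no change)
  #7 pop 6: in=− → + (was ⊥); enqueue [4]
  #8 pop 7: in=+ → 0 (was ⊥); enqueue [5]
  #9 pop 4: in=+ → − (was ⊥); enqueue [6]
  #10 pop 5: in=0 → 0 (was ⊥); enqueue []
  #11 pop 6: in=⊤ → ⊤ (was +); enqueue [4,7]
  #12 pop 4: in=⊤ → ⊤ (was −); enqueue [6]
  #13 pop 7: in=⊤ → 0 (no change)
  #14 pop 6: in=⊤ → ⊤ (no change)

Fixpoint:
  val[0] = 0
  val[1] = −
  val[2] = −
  val[3] = +
  val[4] = ⊤
  val[5] = 0
  val[6] = ⊤
  val[7] = 0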